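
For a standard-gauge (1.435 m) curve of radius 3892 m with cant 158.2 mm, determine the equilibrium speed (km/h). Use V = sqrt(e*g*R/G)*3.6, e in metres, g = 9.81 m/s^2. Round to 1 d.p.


Convert cant: e = 158.2 mm = 0.1582 m
V_ms = sqrt(0.1582 * 9.81 * 3892 / 1.435)
V_ms = sqrt(4209.169522) = 64.8781 m/s
V = 64.8781 * 3.6 = 233.6 km/h

233.6


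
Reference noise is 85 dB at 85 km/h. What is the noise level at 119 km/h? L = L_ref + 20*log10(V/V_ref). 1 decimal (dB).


V/V_ref = 119 / 85 = 1.4
log10(1.4) = 0.146128
20 * 0.146128 = 2.9226
L = 85 + 2.9226 = 87.9 dB

87.9


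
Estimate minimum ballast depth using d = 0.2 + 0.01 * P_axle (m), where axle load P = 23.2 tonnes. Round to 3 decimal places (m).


d = 0.2 + 0.01 * 23.2
d = 0.2 + 0.232
d = 0.432 m

0.432


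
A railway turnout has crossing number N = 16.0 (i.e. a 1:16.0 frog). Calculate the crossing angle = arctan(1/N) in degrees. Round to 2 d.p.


1/N = 1/16.0 = 0.0625
angle = arctan(0.0625) = 0.062419 rad
angle = 0.062419 * 180/pi = 3.58 degrees

3.58


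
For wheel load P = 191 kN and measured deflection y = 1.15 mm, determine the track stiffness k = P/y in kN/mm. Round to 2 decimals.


Track stiffness k = P / y
k = 191 / 1.15
k = 166.09 kN/mm

166.09


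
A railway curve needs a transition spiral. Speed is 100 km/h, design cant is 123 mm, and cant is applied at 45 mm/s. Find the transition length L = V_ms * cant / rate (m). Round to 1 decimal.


Convert speed: V = 100 / 3.6 = 27.7778 m/s
L = 27.7778 * 123 / 45
L = 3416.6667 / 45
L = 75.9 m

75.9


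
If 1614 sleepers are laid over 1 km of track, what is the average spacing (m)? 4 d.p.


Spacing = 1000 m / number of sleepers
Spacing = 1000 / 1614
Spacing = 0.6196 m

0.6196


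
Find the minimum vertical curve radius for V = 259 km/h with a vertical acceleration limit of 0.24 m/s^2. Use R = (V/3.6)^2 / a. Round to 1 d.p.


Convert speed: V = 259 / 3.6 = 71.9444 m/s
V^2 = 5176.0031 m^2/s^2
R_v = 5176.0031 / 0.24
R_v = 21566.7 m

21566.7


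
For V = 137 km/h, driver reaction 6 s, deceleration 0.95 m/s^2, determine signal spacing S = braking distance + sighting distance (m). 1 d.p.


V = 137 / 3.6 = 38.0556 m/s
Braking distance = 38.0556^2 / (2*0.95) = 762.2238 m
Sighting distance = 38.0556 * 6 = 228.3333 m
S = 762.2238 + 228.3333 = 990.6 m

990.6


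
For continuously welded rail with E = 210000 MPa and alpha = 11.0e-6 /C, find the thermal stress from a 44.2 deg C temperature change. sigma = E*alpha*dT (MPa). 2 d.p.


sigma = E * alpha * dT
sigma = 210000 * 11.0e-6 * 44.2
sigma = 2.31 * 44.2
sigma = 102.10 MPa

102.10


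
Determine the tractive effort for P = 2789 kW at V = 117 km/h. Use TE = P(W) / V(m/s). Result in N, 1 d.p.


Convert: P = 2789 kW = 2789000 W
V = 117 / 3.6 = 32.5 m/s
TE = 2789000 / 32.5
TE = 85815.4 N

85815.4


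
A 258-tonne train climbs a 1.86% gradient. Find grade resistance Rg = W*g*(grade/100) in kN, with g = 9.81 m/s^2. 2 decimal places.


Rg = W * 9.81 * grade / 100
Rg = 258 * 9.81 * 1.86 / 100
Rg = 2530.98 * 0.0186
Rg = 47.08 kN

47.08


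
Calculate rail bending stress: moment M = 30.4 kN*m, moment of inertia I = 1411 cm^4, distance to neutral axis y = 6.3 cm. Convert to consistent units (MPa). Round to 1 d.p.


Convert units:
M = 30.4 kN*m = 30400000 N*mm
y = 6.3 cm = 63 mm
I = 1411 cm^4 = 14110000 mm^4
sigma = 30400000 * 63 / 14110000
sigma = 135.7 MPa

135.7


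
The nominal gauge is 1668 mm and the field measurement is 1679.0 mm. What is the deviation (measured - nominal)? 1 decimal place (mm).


Deviation = measured - nominal
Deviation = 1679.0 - 1668
Deviation = 11.0 mm

11.0


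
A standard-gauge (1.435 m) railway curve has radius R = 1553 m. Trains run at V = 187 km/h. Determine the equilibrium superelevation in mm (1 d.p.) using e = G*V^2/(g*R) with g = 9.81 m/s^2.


Convert speed: V = 187 / 3.6 = 51.9444 m/s
Apply formula: e = 1.435 * 51.9444^2 / (9.81 * 1553)
e = 1.435 * 2698.2253 / 15234.93
e = 0.25415 m = 254.1 mm

254.1


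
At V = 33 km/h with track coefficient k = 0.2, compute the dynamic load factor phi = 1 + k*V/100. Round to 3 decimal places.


phi = 1 + k * V / 100
phi = 1 + 0.2 * 33 / 100
phi = 1 + 0.066
phi = 1.066

1.066


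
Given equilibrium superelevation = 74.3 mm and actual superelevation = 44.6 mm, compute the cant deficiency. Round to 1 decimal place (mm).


Cant deficiency = equilibrium cant - actual cant
CD = 74.3 - 44.6
CD = 29.7 mm

29.7


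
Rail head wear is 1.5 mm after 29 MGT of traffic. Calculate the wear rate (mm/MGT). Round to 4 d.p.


Wear rate = total wear / cumulative tonnage
Rate = 1.5 / 29
Rate = 0.0517 mm/MGT

0.0517


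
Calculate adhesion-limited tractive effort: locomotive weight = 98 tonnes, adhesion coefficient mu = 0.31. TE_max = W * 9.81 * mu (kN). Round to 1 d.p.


TE_max = W * g * mu
TE_max = 98 * 9.81 * 0.31
TE_max = 961.38 * 0.31
TE_max = 298.0 kN

298.0


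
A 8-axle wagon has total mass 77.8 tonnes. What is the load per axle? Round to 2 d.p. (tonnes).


Load per axle = total weight / number of axles
Load = 77.8 / 8
Load = 9.73 tonnes

9.73


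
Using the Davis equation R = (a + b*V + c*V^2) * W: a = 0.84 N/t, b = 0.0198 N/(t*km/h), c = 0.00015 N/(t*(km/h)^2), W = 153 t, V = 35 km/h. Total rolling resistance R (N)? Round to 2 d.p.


b*V = 0.0198 * 35 = 0.693
c*V^2 = 0.00015 * 1225 = 0.18375
R_per_t = 0.84 + 0.693 + 0.18375 = 1.71675 N/t
R_total = 1.71675 * 153 = 262.66 N

262.66


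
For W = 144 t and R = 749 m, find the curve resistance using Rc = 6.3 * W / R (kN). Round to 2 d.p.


Rc = 6.3 * W / R
Rc = 6.3 * 144 / 749
Rc = 907.2 / 749
Rc = 1.21 kN

1.21


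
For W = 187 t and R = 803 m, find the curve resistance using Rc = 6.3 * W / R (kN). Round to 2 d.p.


Rc = 6.3 * W / R
Rc = 6.3 * 187 / 803
Rc = 1178.1 / 803
Rc = 1.47 kN

1.47


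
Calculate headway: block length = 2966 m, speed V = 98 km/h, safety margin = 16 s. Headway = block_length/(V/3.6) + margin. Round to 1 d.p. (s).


V = 98 / 3.6 = 27.2222 m/s
Block traversal time = 2966 / 27.2222 = 108.9551 s
Headway = 108.9551 + 16
Headway = 125.0 s

125.0


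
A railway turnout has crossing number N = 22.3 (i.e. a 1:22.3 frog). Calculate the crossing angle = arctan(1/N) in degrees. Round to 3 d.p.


1/N = 1/22.3 = 0.044843
angle = arctan(0.044843) = 0.044813 rad
angle = 0.044813 * 180/pi = 2.568 degrees

2.568


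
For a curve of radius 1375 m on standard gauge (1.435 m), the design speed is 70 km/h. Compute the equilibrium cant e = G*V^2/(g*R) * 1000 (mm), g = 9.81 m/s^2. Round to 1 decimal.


Convert speed: V = 70 / 3.6 = 19.4444 m/s
Apply formula: e = 1.435 * 19.4444^2 / (9.81 * 1375)
e = 1.435 * 378.0864 / 13488.75
e = 0.040223 m = 40.2 mm

40.2


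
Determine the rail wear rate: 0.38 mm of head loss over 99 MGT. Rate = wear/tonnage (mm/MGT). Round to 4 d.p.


Wear rate = total wear / cumulative tonnage
Rate = 0.38 / 99
Rate = 0.0038 mm/MGT

0.0038


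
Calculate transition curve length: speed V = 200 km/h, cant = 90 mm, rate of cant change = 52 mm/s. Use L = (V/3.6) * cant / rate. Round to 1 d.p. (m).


Convert speed: V = 200 / 3.6 = 55.5556 m/s
L = 55.5556 * 90 / 52
L = 5000.0 / 52
L = 96.2 m

96.2


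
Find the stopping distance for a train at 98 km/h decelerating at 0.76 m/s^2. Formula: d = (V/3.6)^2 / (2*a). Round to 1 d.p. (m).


Convert speed: V = 98 / 3.6 = 27.2222 m/s
V^2 = 741.0494
d = 741.0494 / (2 * 0.76)
d = 741.0494 / 1.52
d = 487.5 m

487.5


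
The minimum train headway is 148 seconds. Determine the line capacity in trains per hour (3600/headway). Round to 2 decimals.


Capacity = 3600 / headway
Capacity = 3600 / 148
Capacity = 24.32 trains/hour

24.32


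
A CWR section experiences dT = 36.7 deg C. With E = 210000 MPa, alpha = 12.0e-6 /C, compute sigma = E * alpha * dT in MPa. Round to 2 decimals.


sigma = E * alpha * dT
sigma = 210000 * 12.0e-6 * 36.7
sigma = 2.52 * 36.7
sigma = 92.48 MPa

92.48


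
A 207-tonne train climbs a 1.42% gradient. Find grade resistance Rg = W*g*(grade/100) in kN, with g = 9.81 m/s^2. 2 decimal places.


Rg = W * 9.81 * grade / 100
Rg = 207 * 9.81 * 1.42 / 100
Rg = 2030.67 * 0.0142
Rg = 28.84 kN

28.84


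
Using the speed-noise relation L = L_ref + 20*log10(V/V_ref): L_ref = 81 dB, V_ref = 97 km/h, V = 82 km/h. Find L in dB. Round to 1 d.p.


V/V_ref = 82 / 97 = 0.845361
log10(0.845361) = -0.072958
20 * -0.072958 = -1.4592
L = 81 + -1.4592 = 79.5 dB

79.5


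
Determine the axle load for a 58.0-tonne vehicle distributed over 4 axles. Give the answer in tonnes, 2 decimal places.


Load per axle = total weight / number of axles
Load = 58.0 / 4
Load = 14.50 tonnes

14.50


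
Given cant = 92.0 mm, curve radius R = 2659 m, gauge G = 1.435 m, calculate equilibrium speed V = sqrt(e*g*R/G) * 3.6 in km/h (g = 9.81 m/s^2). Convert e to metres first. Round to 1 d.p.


Convert cant: e = 92.0 mm = 0.0920 m
V_ms = sqrt(0.0920 * 9.81 * 2659 / 1.435)
V_ms = sqrt(1672.334969) = 40.8942 m/s
V = 40.8942 * 3.6 = 147.2 km/h

147.2


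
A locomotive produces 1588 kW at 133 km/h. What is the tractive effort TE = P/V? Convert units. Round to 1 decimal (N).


Convert: P = 1588 kW = 1588000 W
V = 133 / 3.6 = 36.9444 m/s
TE = 1588000 / 36.9444
TE = 42983.5 N

42983.5


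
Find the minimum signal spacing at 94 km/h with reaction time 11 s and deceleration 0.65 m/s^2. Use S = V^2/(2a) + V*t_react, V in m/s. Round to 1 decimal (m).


V = 94 / 3.6 = 26.1111 m/s
Braking distance = 26.1111^2 / (2*0.65) = 524.4539 m
Sighting distance = 26.1111 * 11 = 287.2222 m
S = 524.4539 + 287.2222 = 811.7 m

811.7


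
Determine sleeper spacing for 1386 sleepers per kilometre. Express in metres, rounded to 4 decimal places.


Spacing = 1000 m / number of sleepers
Spacing = 1000 / 1386
Spacing = 0.7215 m

0.7215


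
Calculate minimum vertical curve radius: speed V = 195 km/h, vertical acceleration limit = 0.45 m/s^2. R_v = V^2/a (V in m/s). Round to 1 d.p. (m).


Convert speed: V = 195 / 3.6 = 54.1667 m/s
V^2 = 2934.0278 m^2/s^2
R_v = 2934.0278 / 0.45
R_v = 6520.1 m

6520.1


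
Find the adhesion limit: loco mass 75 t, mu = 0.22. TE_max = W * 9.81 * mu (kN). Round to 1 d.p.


TE_max = W * g * mu
TE_max = 75 * 9.81 * 0.22
TE_max = 735.75 * 0.22
TE_max = 161.9 kN

161.9


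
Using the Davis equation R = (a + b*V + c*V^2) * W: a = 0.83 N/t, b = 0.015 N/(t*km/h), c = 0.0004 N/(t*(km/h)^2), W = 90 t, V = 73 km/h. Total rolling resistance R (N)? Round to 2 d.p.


b*V = 0.015 * 73 = 1.095
c*V^2 = 0.0004 * 5329 = 2.1316
R_per_t = 0.83 + 1.095 + 2.1316 = 4.0566 N/t
R_total = 4.0566 * 90 = 365.09 N

365.09


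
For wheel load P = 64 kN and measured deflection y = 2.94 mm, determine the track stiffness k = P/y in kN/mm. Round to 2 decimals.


Track stiffness k = P / y
k = 64 / 2.94
k = 21.77 kN/mm

21.77


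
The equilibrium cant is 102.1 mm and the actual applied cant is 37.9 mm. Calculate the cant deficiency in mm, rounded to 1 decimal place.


Cant deficiency = equilibrium cant - actual cant
CD = 102.1 - 37.9
CD = 64.2 mm

64.2


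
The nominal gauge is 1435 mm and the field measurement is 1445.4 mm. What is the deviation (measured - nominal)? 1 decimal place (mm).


Deviation = measured - nominal
Deviation = 1445.4 - 1435
Deviation = 10.4 mm

10.4


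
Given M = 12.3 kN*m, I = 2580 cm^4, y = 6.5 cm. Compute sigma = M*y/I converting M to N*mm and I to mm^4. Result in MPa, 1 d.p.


Convert units:
M = 12.3 kN*m = 12300000 N*mm
y = 6.5 cm = 65 mm
I = 2580 cm^4 = 25800000 mm^4
sigma = 12300000 * 65 / 25800000
sigma = 31.0 MPa

31.0


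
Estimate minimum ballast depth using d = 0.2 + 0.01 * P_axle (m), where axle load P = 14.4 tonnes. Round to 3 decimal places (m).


d = 0.2 + 0.01 * 14.4
d = 0.2 + 0.144
d = 0.344 m

0.344


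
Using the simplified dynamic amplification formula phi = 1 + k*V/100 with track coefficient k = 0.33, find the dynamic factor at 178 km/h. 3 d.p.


phi = 1 + k * V / 100
phi = 1 + 0.33 * 178 / 100
phi = 1 + 0.5874
phi = 1.587

1.587


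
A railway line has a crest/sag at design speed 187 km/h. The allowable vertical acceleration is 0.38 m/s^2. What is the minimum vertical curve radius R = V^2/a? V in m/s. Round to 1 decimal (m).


Convert speed: V = 187 / 3.6 = 51.9444 m/s
V^2 = 2698.2253 m^2/s^2
R_v = 2698.2253 / 0.38
R_v = 7100.6 m

7100.6


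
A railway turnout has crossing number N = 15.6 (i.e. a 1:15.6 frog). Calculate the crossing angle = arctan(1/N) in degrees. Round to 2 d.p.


1/N = 1/15.6 = 0.064103
angle = arctan(0.064103) = 0.064015 rad
angle = 0.064015 * 180/pi = 3.67 degrees

3.67


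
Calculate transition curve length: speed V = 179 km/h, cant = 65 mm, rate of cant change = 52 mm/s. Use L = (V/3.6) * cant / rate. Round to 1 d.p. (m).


Convert speed: V = 179 / 3.6 = 49.7222 m/s
L = 49.7222 * 65 / 52
L = 3231.9444 / 52
L = 62.2 m

62.2


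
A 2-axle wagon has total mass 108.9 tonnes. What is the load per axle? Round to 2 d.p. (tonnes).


Load per axle = total weight / number of axles
Load = 108.9 / 2
Load = 54.45 tonnes

54.45


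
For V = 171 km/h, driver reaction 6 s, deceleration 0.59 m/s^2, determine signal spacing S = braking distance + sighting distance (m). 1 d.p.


V = 171 / 3.6 = 47.5 m/s
Braking distance = 47.5^2 / (2*0.59) = 1912.0763 m
Sighting distance = 47.5 * 6 = 285.0 m
S = 1912.0763 + 285.0 = 2197.1 m

2197.1


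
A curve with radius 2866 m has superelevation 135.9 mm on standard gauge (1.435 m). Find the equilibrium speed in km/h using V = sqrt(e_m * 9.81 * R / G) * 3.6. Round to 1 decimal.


Convert cant: e = 135.9 mm = 0.1359 m
V_ms = sqrt(0.1359 * 9.81 * 2866 / 1.435)
V_ms = sqrt(2662.641822) = 51.6008 m/s
V = 51.6008 * 3.6 = 185.8 km/h

185.8


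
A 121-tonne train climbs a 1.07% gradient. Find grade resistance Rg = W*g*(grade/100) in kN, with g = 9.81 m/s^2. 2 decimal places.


Rg = W * 9.81 * grade / 100
Rg = 121 * 9.81 * 1.07 / 100
Rg = 1187.01 * 0.0107
Rg = 12.70 kN

12.70


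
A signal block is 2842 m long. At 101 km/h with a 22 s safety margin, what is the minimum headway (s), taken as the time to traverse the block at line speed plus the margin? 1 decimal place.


V = 101 / 3.6 = 28.0556 m/s
Block traversal time = 2842 / 28.0556 = 101.299 s
Headway = 101.299 + 22
Headway = 123.3 s

123.3


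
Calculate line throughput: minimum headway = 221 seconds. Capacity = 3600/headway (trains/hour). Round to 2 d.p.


Capacity = 3600 / headway
Capacity = 3600 / 221
Capacity = 16.29 trains/hour

16.29


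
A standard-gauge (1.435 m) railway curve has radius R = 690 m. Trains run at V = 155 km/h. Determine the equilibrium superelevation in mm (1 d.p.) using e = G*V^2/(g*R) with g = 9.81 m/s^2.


Convert speed: V = 155 / 3.6 = 43.0556 m/s
Apply formula: e = 1.435 * 43.0556^2 / (9.81 * 690)
e = 1.435 * 1853.7809 / 6768.9
e = 0.393 m = 393.0 mm

393.0


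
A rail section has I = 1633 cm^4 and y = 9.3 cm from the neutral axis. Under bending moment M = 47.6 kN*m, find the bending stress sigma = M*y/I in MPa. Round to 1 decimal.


Convert units:
M = 47.6 kN*m = 47600000 N*mm
y = 9.3 cm = 93 mm
I = 1633 cm^4 = 16330000 mm^4
sigma = 47600000 * 93 / 16330000
sigma = 271.1 MPa

271.1


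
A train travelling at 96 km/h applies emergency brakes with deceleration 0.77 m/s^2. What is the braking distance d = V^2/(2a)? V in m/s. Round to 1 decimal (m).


Convert speed: V = 96 / 3.6 = 26.6667 m/s
V^2 = 711.1111
d = 711.1111 / (2 * 0.77)
d = 711.1111 / 1.54
d = 461.8 m

461.8


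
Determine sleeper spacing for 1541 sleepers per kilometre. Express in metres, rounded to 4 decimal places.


Spacing = 1000 m / number of sleepers
Spacing = 1000 / 1541
Spacing = 0.6489 m

0.6489


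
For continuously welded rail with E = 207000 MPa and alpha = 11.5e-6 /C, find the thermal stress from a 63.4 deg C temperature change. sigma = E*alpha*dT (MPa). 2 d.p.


sigma = E * alpha * dT
sigma = 207000 * 11.5e-6 * 63.4
sigma = 2.3805 * 63.4
sigma = 150.92 MPa

150.92


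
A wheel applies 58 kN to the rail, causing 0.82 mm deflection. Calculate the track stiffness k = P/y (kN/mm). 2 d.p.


Track stiffness k = P / y
k = 58 / 0.82
k = 70.73 kN/mm

70.73


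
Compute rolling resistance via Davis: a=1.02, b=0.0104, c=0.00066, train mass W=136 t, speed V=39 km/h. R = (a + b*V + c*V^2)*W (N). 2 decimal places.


b*V = 0.0104 * 39 = 0.4056
c*V^2 = 0.00066 * 1521 = 1.00386
R_per_t = 1.02 + 0.4056 + 1.00386 = 2.42946 N/t
R_total = 2.42946 * 136 = 330.41 N

330.41


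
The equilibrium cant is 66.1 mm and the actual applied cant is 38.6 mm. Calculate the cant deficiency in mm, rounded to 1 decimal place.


Cant deficiency = equilibrium cant - actual cant
CD = 66.1 - 38.6
CD = 27.5 mm

27.5


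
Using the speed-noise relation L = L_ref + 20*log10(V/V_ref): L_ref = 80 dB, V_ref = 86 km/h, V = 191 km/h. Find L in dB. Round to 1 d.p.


V/V_ref = 191 / 86 = 2.22093
log10(2.22093) = 0.346535
20 * 0.346535 = 6.9307
L = 80 + 6.9307 = 86.9 dB

86.9


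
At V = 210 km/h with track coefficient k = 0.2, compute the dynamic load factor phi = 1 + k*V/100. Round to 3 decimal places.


phi = 1 + k * V / 100
phi = 1 + 0.2 * 210 / 100
phi = 1 + 0.42
phi = 1.420

1.420


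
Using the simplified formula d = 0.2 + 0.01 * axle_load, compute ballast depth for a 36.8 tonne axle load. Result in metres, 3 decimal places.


d = 0.2 + 0.01 * 36.8
d = 0.2 + 0.368
d = 0.568 m

0.568


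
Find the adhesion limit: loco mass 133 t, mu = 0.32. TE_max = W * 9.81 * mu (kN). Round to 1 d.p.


TE_max = W * g * mu
TE_max = 133 * 9.81 * 0.32
TE_max = 1304.73 * 0.32
TE_max = 417.5 kN

417.5


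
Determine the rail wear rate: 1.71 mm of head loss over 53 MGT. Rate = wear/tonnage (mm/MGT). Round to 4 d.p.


Wear rate = total wear / cumulative tonnage
Rate = 1.71 / 53
Rate = 0.0323 mm/MGT

0.0323


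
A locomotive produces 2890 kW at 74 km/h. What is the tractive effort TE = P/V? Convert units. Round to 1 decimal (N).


Convert: P = 2890 kW = 2890000 W
V = 74 / 3.6 = 20.5556 m/s
TE = 2890000 / 20.5556
TE = 140594.6 N

140594.6


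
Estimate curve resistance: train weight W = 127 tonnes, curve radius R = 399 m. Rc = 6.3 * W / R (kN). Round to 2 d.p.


Rc = 6.3 * W / R
Rc = 6.3 * 127 / 399
Rc = 800.1 / 399
Rc = 2.01 kN

2.01


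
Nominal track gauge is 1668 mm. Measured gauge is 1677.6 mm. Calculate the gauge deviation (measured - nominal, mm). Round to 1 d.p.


Deviation = measured - nominal
Deviation = 1677.6 - 1668
Deviation = 9.6 mm

9.6


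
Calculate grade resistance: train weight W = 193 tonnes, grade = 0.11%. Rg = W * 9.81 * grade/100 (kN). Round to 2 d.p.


Rg = W * 9.81 * grade / 100
Rg = 193 * 9.81 * 0.11 / 100
Rg = 1893.33 * 0.0011
Rg = 2.08 kN

2.08


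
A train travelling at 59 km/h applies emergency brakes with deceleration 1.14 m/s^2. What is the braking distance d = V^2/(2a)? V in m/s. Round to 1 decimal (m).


Convert speed: V = 59 / 3.6 = 16.3889 m/s
V^2 = 268.5957
d = 268.5957 / (2 * 1.14)
d = 268.5957 / 2.28
d = 117.8 m

117.8


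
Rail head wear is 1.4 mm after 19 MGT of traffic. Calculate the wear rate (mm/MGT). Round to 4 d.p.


Wear rate = total wear / cumulative tonnage
Rate = 1.4 / 19
Rate = 0.0737 mm/MGT

0.0737


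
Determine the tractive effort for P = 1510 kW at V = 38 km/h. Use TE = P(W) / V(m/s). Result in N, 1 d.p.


Convert: P = 1510 kW = 1510000 W
V = 38 / 3.6 = 10.5556 m/s
TE = 1510000 / 10.5556
TE = 143052.6 N

143052.6


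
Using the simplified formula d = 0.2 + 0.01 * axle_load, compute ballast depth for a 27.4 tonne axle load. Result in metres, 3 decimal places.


d = 0.2 + 0.01 * 27.4
d = 0.2 + 0.274
d = 0.474 m

0.474


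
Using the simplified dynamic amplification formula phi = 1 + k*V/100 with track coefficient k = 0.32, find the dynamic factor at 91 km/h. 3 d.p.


phi = 1 + k * V / 100
phi = 1 + 0.32 * 91 / 100
phi = 1 + 0.2912
phi = 1.291

1.291


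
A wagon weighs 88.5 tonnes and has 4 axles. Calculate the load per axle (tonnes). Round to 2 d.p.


Load per axle = total weight / number of axles
Load = 88.5 / 4
Load = 22.13 tonnes

22.13


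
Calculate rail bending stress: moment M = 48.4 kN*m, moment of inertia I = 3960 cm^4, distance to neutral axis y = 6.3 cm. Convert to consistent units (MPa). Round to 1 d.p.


Convert units:
M = 48.4 kN*m = 48400000 N*mm
y = 6.3 cm = 63 mm
I = 3960 cm^4 = 39600000 mm^4
sigma = 48400000 * 63 / 39600000
sigma = 77.0 MPa

77.0


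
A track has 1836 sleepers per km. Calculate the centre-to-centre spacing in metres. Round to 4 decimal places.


Spacing = 1000 m / number of sleepers
Spacing = 1000 / 1836
Spacing = 0.5447 m

0.5447


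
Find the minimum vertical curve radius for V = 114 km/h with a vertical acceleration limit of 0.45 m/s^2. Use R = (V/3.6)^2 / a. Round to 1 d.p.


Convert speed: V = 114 / 3.6 = 31.6667 m/s
V^2 = 1002.7778 m^2/s^2
R_v = 1002.7778 / 0.45
R_v = 2228.4 m

2228.4


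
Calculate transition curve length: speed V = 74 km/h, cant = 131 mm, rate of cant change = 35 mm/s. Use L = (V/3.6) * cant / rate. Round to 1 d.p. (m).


Convert speed: V = 74 / 3.6 = 20.5556 m/s
L = 20.5556 * 131 / 35
L = 2692.7778 / 35
L = 76.9 m

76.9


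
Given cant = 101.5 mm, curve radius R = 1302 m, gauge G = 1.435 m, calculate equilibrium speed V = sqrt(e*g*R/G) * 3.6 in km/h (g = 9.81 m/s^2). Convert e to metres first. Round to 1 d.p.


Convert cant: e = 101.5 mm = 0.1015 m
V_ms = sqrt(0.1015 * 9.81 * 1302 / 1.435)
V_ms = sqrt(903.42922) = 30.0571 m/s
V = 30.0571 * 3.6 = 108.2 km/h

108.2


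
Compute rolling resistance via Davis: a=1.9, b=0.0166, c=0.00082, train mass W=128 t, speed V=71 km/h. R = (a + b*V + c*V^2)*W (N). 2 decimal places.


b*V = 0.0166 * 71 = 1.1786
c*V^2 = 0.00082 * 5041 = 4.13362
R_per_t = 1.9 + 1.1786 + 4.13362 = 7.21222 N/t
R_total = 7.21222 * 128 = 923.16 N

923.16


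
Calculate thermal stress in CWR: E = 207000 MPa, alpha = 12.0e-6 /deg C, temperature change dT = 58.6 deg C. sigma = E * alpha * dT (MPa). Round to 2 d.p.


sigma = E * alpha * dT
sigma = 207000 * 12.0e-6 * 58.6
sigma = 2.484 * 58.6
sigma = 145.56 MPa

145.56


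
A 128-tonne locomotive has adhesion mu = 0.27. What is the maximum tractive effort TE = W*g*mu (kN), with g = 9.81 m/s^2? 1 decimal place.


TE_max = W * g * mu
TE_max = 128 * 9.81 * 0.27
TE_max = 1255.68 * 0.27
TE_max = 339.0 kN

339.0


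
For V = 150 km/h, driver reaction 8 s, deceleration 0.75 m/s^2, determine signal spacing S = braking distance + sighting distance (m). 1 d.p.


V = 150 / 3.6 = 41.6667 m/s
Braking distance = 41.6667^2 / (2*0.75) = 1157.4074 m
Sighting distance = 41.6667 * 8 = 333.3333 m
S = 1157.4074 + 333.3333 = 1490.7 m

1490.7


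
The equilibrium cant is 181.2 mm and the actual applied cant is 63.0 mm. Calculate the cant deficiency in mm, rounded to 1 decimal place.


Cant deficiency = equilibrium cant - actual cant
CD = 181.2 - 63.0
CD = 118.2 mm

118.2


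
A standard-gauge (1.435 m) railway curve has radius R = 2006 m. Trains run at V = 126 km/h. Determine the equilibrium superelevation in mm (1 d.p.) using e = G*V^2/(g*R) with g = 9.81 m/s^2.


Convert speed: V = 126 / 3.6 = 35.0 m/s
Apply formula: e = 1.435 * 35.0^2 / (9.81 * 2006)
e = 1.435 * 1225.0 / 19678.86
e = 0.089328 m = 89.3 mm

89.3


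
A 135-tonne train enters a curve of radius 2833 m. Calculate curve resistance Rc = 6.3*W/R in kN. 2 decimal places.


Rc = 6.3 * W / R
Rc = 6.3 * 135 / 2833
Rc = 850.5 / 2833
Rc = 0.30 kN

0.30


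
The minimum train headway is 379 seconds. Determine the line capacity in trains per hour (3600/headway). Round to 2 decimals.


Capacity = 3600 / headway
Capacity = 3600 / 379
Capacity = 9.50 trains/hour

9.50


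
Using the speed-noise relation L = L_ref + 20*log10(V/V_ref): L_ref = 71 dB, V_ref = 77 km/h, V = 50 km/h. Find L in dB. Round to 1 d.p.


V/V_ref = 50 / 77 = 0.649351
log10(0.649351) = -0.187521
20 * -0.187521 = -3.7504
L = 71 + -3.7504 = 67.2 dB

67.2


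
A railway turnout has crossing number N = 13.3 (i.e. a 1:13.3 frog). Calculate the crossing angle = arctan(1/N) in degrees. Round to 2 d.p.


1/N = 1/13.3 = 0.075188
angle = arctan(0.075188) = 0.075047 rad
angle = 0.075047 * 180/pi = 4.30 degrees

4.30


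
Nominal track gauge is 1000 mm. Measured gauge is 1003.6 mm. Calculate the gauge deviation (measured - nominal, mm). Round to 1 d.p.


Deviation = measured - nominal
Deviation = 1003.6 - 1000
Deviation = 3.6 mm

3.6


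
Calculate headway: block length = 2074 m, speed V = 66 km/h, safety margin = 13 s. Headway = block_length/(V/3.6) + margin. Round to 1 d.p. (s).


V = 66 / 3.6 = 18.3333 m/s
Block traversal time = 2074 / 18.3333 = 113.1273 s
Headway = 113.1273 + 13
Headway = 126.1 s

126.1


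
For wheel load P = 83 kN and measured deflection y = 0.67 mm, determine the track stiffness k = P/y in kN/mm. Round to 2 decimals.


Track stiffness k = P / y
k = 83 / 0.67
k = 123.88 kN/mm

123.88


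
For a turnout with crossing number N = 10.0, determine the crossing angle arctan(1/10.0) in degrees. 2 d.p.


1/N = 1/10.0 = 0.1
angle = arctan(0.1) = 0.099669 rad
angle = 0.099669 * 180/pi = 5.71 degrees

5.71


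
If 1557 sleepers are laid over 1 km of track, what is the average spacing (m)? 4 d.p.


Spacing = 1000 m / number of sleepers
Spacing = 1000 / 1557
Spacing = 0.6423 m

0.6423


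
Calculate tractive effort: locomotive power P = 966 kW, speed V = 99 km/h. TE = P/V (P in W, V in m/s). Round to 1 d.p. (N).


Convert: P = 966 kW = 966000 W
V = 99 / 3.6 = 27.5 m/s
TE = 966000 / 27.5
TE = 35127.3 N

35127.3


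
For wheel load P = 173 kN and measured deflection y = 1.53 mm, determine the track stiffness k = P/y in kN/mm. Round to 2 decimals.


Track stiffness k = P / y
k = 173 / 1.53
k = 113.07 kN/mm

113.07


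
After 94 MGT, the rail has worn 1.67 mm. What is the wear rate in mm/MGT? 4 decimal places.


Wear rate = total wear / cumulative tonnage
Rate = 1.67 / 94
Rate = 0.0178 mm/MGT

0.0178


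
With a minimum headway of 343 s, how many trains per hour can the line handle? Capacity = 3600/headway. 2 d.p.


Capacity = 3600 / headway
Capacity = 3600 / 343
Capacity = 10.50 trains/hour

10.50


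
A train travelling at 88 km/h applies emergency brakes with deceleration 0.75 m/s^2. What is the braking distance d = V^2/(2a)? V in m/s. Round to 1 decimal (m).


Convert speed: V = 88 / 3.6 = 24.4444 m/s
V^2 = 597.5309
d = 597.5309 / (2 * 0.75)
d = 597.5309 / 1.5
d = 398.4 m

398.4


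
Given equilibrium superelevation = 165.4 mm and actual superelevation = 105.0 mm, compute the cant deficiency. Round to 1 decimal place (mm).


Cant deficiency = equilibrium cant - actual cant
CD = 165.4 - 105.0
CD = 60.4 mm

60.4


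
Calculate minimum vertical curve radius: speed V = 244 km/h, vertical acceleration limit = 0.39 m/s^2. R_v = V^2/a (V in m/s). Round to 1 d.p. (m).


Convert speed: V = 244 / 3.6 = 67.7778 m/s
V^2 = 4593.8272 m^2/s^2
R_v = 4593.8272 / 0.39
R_v = 11779.0 m

11779.0


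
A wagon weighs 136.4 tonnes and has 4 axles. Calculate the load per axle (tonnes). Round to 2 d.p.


Load per axle = total weight / number of axles
Load = 136.4 / 4
Load = 34.10 tonnes

34.10


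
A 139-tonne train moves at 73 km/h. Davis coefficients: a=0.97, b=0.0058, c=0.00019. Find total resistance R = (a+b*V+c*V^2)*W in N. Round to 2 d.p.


b*V = 0.0058 * 73 = 0.4234
c*V^2 = 0.00019 * 5329 = 1.01251
R_per_t = 0.97 + 0.4234 + 1.01251 = 2.40591 N/t
R_total = 2.40591 * 139 = 334.42 N

334.42


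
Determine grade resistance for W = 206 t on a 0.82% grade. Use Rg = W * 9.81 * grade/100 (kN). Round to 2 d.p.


Rg = W * 9.81 * grade / 100
Rg = 206 * 9.81 * 0.82 / 100
Rg = 2020.86 * 0.0082
Rg = 16.57 kN

16.57


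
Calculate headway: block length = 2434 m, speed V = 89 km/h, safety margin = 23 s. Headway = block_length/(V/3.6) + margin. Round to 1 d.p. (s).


V = 89 / 3.6 = 24.7222 m/s
Block traversal time = 2434 / 24.7222 = 98.4539 s
Headway = 98.4539 + 23
Headway = 121.5 s

121.5


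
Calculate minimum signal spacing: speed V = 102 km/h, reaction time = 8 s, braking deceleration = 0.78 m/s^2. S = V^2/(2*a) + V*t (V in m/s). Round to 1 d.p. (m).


V = 102 / 3.6 = 28.3333 m/s
Braking distance = 28.3333^2 / (2*0.78) = 514.6011 m
Sighting distance = 28.3333 * 8 = 226.6667 m
S = 514.6011 + 226.6667 = 741.3 m

741.3


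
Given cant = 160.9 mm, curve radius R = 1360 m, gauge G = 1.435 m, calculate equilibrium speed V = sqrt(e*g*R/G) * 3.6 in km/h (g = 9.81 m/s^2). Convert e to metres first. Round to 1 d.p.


Convert cant: e = 160.9 mm = 0.1609 m
V_ms = sqrt(0.1609 * 9.81 * 1360 / 1.435)
V_ms = sqrt(1495.932711) = 38.6773 m/s
V = 38.6773 * 3.6 = 139.2 km/h

139.2


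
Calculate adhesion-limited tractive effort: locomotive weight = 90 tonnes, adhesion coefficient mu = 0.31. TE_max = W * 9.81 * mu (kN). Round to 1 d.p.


TE_max = W * g * mu
TE_max = 90 * 9.81 * 0.31
TE_max = 882.9 * 0.31
TE_max = 273.7 kN

273.7


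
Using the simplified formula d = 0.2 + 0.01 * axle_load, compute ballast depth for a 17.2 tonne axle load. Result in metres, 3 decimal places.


d = 0.2 + 0.01 * 17.2
d = 0.2 + 0.172
d = 0.372 m

0.372


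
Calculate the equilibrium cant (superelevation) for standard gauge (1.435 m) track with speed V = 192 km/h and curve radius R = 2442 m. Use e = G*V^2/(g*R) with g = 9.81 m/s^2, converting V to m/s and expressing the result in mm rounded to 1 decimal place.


Convert speed: V = 192 / 3.6 = 53.3333 m/s
Apply formula: e = 1.435 * 53.3333^2 / (9.81 * 2442)
e = 1.435 * 2844.4444 / 23956.02
e = 0.170386 m = 170.4 mm

170.4


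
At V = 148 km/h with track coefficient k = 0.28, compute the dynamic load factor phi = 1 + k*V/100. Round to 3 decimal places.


phi = 1 + k * V / 100
phi = 1 + 0.28 * 148 / 100
phi = 1 + 0.4144
phi = 1.414

1.414


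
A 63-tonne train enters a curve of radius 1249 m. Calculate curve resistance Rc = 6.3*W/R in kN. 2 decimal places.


Rc = 6.3 * W / R
Rc = 6.3 * 63 / 1249
Rc = 396.9 / 1249
Rc = 0.32 kN

0.32


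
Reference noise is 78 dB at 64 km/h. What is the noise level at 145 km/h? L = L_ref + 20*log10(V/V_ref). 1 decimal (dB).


V/V_ref = 145 / 64 = 2.265625
log10(2.265625) = 0.355188
20 * 0.355188 = 7.1038
L = 78 + 7.1038 = 85.1 dB

85.1


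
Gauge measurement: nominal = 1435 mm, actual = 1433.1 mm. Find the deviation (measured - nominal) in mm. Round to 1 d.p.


Deviation = measured - nominal
Deviation = 1433.1 - 1435
Deviation = -1.9 mm

-1.9


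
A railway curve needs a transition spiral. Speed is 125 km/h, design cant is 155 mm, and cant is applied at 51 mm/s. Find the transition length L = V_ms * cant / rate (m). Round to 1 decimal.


Convert speed: V = 125 / 3.6 = 34.7222 m/s
L = 34.7222 * 155 / 51
L = 5381.9444 / 51
L = 105.5 m

105.5


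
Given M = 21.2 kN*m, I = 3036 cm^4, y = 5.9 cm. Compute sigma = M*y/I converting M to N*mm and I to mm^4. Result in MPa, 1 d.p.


Convert units:
M = 21.2 kN*m = 21200000 N*mm
y = 5.9 cm = 59 mm
I = 3036 cm^4 = 30360000 mm^4
sigma = 21200000 * 59 / 30360000
sigma = 41.2 MPa

41.2


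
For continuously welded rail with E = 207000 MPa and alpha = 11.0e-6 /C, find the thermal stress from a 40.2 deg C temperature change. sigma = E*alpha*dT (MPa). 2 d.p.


sigma = E * alpha * dT
sigma = 207000 * 11.0e-6 * 40.2
sigma = 2.277 * 40.2
sigma = 91.54 MPa

91.54


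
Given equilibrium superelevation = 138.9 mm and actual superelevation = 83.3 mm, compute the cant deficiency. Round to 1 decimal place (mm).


Cant deficiency = equilibrium cant - actual cant
CD = 138.9 - 83.3
CD = 55.6 mm

55.6


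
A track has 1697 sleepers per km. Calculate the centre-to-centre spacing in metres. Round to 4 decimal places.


Spacing = 1000 m / number of sleepers
Spacing = 1000 / 1697
Spacing = 0.5893 m

0.5893


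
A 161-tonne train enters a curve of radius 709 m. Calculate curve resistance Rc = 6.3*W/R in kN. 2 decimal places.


Rc = 6.3 * W / R
Rc = 6.3 * 161 / 709
Rc = 1014.3 / 709
Rc = 1.43 kN

1.43


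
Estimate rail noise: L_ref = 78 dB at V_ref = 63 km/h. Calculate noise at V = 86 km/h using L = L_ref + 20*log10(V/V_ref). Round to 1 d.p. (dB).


V/V_ref = 86 / 63 = 1.365079
log10(1.365079) = 0.135158
20 * 0.135158 = 2.7032
L = 78 + 2.7032 = 80.7 dB

80.7


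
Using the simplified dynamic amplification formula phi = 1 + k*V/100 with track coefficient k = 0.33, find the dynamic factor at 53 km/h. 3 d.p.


phi = 1 + k * V / 100
phi = 1 + 0.33 * 53 / 100
phi = 1 + 0.1749
phi = 1.175

1.175


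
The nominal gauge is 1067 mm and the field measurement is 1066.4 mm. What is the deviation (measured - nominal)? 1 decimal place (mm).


Deviation = measured - nominal
Deviation = 1066.4 - 1067
Deviation = -0.6 mm

-0.6


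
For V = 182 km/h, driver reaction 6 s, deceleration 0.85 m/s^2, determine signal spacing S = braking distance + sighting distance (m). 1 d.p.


V = 182 / 3.6 = 50.5556 m/s
Braking distance = 50.5556^2 / (2*0.85) = 1503.4495 m
Sighting distance = 50.5556 * 6 = 303.3333 m
S = 1503.4495 + 303.3333 = 1806.8 m

1806.8


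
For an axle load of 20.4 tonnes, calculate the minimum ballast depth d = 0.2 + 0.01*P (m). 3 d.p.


d = 0.2 + 0.01 * 20.4
d = 0.2 + 0.204
d = 0.404 m

0.404


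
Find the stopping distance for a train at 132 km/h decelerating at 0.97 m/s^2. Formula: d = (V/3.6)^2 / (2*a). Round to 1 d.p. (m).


Convert speed: V = 132 / 3.6 = 36.6667 m/s
V^2 = 1344.4444
d = 1344.4444 / (2 * 0.97)
d = 1344.4444 / 1.94
d = 693.0 m

693.0


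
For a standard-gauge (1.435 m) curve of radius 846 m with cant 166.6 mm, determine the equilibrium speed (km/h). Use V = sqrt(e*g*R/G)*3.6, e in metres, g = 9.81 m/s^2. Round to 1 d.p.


Convert cant: e = 166.6 mm = 0.1666 m
V_ms = sqrt(0.1666 * 9.81 * 846 / 1.435)
V_ms = sqrt(963.523844) = 31.0407 m/s
V = 31.0407 * 3.6 = 111.7 km/h

111.7


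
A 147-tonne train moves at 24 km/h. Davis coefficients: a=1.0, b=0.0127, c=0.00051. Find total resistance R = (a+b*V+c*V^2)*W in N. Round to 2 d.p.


b*V = 0.0127 * 24 = 0.3048
c*V^2 = 0.00051 * 576 = 0.29376
R_per_t = 1.0 + 0.3048 + 0.29376 = 1.59856 N/t
R_total = 1.59856 * 147 = 234.99 N

234.99


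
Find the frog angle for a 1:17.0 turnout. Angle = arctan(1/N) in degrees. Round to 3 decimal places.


1/N = 1/17.0 = 0.058824
angle = arctan(0.058824) = 0.058756 rad
angle = 0.058756 * 180/pi = 3.366 degrees

3.366


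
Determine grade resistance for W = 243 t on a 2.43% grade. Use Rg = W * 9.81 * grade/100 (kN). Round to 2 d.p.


Rg = W * 9.81 * grade / 100
Rg = 243 * 9.81 * 2.43 / 100
Rg = 2383.83 * 0.0243
Rg = 57.93 kN

57.93


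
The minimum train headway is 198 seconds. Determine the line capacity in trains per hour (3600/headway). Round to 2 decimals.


Capacity = 3600 / headway
Capacity = 3600 / 198
Capacity = 18.18 trains/hour

18.18


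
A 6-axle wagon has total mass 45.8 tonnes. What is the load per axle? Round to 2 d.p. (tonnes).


Load per axle = total weight / number of axles
Load = 45.8 / 6
Load = 7.63 tonnes

7.63


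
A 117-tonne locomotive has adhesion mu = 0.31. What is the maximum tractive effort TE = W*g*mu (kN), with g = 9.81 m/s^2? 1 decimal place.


TE_max = W * g * mu
TE_max = 117 * 9.81 * 0.31
TE_max = 1147.77 * 0.31
TE_max = 355.8 kN

355.8


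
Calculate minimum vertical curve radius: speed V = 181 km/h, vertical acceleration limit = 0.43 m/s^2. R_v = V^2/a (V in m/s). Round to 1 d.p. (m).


Convert speed: V = 181 / 3.6 = 50.2778 m/s
V^2 = 2527.8549 m^2/s^2
R_v = 2527.8549 / 0.43
R_v = 5878.7 m

5878.7


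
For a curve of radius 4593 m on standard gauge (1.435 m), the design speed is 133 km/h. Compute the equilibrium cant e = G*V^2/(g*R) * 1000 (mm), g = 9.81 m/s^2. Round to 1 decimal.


Convert speed: V = 133 / 3.6 = 36.9444 m/s
Apply formula: e = 1.435 * 36.9444^2 / (9.81 * 4593)
e = 1.435 * 1364.892 / 45057.33
e = 0.04347 m = 43.5 mm

43.5


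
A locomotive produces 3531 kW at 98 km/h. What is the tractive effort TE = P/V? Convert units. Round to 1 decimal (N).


Convert: P = 3531 kW = 3531000 W
V = 98 / 3.6 = 27.2222 m/s
TE = 3531000 / 27.2222
TE = 129710.2 N

129710.2


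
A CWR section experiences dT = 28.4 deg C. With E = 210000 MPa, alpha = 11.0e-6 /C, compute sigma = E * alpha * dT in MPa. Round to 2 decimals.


sigma = E * alpha * dT
sigma = 210000 * 11.0e-6 * 28.4
sigma = 2.31 * 28.4
sigma = 65.60 MPa

65.60


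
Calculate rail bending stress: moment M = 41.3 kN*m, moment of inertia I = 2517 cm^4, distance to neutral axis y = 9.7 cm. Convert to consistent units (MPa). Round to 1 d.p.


Convert units:
M = 41.3 kN*m = 41300000 N*mm
y = 9.7 cm = 97 mm
I = 2517 cm^4 = 25170000 mm^4
sigma = 41300000 * 97 / 25170000
sigma = 159.2 MPa

159.2


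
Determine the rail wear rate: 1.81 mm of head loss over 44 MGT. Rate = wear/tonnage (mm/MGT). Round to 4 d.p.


Wear rate = total wear / cumulative tonnage
Rate = 1.81 / 44
Rate = 0.0411 mm/MGT

0.0411


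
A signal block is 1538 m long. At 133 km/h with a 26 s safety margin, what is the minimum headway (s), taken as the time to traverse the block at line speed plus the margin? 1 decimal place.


V = 133 / 3.6 = 36.9444 m/s
Block traversal time = 1538 / 36.9444 = 41.6301 s
Headway = 41.6301 + 26
Headway = 67.6 s

67.6


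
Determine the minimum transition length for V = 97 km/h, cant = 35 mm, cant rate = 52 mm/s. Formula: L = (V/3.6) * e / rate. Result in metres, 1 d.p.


Convert speed: V = 97 / 3.6 = 26.9444 m/s
L = 26.9444 * 35 / 52
L = 943.0556 / 52
L = 18.1 m

18.1


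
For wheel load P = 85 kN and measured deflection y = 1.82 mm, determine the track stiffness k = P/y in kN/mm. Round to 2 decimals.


Track stiffness k = P / y
k = 85 / 1.82
k = 46.70 kN/mm

46.70


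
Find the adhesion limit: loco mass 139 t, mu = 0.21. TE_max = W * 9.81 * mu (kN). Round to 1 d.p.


TE_max = W * g * mu
TE_max = 139 * 9.81 * 0.21
TE_max = 1363.59 * 0.21
TE_max = 286.4 kN

286.4


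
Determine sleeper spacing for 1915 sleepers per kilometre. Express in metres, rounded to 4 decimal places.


Spacing = 1000 m / number of sleepers
Spacing = 1000 / 1915
Spacing = 0.5222 m

0.5222


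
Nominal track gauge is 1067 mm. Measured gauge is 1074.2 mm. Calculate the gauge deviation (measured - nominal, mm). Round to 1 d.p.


Deviation = measured - nominal
Deviation = 1074.2 - 1067
Deviation = 7.2 mm

7.2


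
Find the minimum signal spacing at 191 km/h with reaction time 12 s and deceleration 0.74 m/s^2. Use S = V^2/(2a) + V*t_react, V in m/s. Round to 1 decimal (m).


V = 191 / 3.6 = 53.0556 m/s
Braking distance = 53.0556^2 / (2*0.74) = 1901.954 m
Sighting distance = 53.0556 * 12 = 636.6667 m
S = 1901.954 + 636.6667 = 2538.6 m

2538.6


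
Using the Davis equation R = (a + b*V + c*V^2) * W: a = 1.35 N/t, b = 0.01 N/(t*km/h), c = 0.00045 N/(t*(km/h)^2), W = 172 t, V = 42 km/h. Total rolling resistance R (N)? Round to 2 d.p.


b*V = 0.01 * 42 = 0.42
c*V^2 = 0.00045 * 1764 = 0.7938
R_per_t = 1.35 + 0.42 + 0.7938 = 2.5638 N/t
R_total = 2.5638 * 172 = 440.97 N

440.97


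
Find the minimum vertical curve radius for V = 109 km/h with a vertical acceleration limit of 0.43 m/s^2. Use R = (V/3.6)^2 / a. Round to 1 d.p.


Convert speed: V = 109 / 3.6 = 30.2778 m/s
V^2 = 916.7438 m^2/s^2
R_v = 916.7438 / 0.43
R_v = 2132.0 m

2132.0


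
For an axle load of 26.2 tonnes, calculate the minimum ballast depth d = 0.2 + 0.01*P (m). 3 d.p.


d = 0.2 + 0.01 * 26.2
d = 0.2 + 0.262
d = 0.462 m

0.462


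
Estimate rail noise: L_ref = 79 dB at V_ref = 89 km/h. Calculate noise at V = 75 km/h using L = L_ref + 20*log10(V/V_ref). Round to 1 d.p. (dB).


V/V_ref = 75 / 89 = 0.842697
log10(0.842697) = -0.074329
20 * -0.074329 = -1.4866
L = 79 + -1.4866 = 77.5 dB

77.5
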